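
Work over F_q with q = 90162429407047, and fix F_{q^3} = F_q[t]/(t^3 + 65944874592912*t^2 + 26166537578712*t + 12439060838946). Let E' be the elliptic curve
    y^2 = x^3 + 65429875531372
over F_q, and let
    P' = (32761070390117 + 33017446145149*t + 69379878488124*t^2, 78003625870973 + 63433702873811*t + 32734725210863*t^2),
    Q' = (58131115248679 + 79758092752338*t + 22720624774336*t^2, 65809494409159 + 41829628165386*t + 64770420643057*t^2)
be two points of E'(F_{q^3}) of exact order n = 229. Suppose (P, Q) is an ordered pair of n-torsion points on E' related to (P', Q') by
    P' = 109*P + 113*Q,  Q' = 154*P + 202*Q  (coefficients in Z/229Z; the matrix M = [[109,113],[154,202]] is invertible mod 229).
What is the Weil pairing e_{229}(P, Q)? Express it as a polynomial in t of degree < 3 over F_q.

48988601105954 + 66297826352077*t + 47456464744282*t^2

e_{229} is bilinear + alternating on E[229], so e_{229}(109*P + 113*Q, 154*P + 202*Q) = e_{229}(P,Q)^(109*202-113*154).
det M = 109*202 - 113*154 = 4616 = 36 (mod 229); 36^{-1} = 70 (mod 229).
Miller loop for e_{229} over F_{90162429407047^3}: bits of 229 = 11100101; 7 double steps + 4 add steps, l/v at each.
f_P(D_Q)/f_Q(D_P) = 40052729517944 + 42198270454405*t + 1149837555071*t^2.
Finally e_{229}(P,Q) = 48988601105954 + 66297826352077*t + 47456464744282*t^2.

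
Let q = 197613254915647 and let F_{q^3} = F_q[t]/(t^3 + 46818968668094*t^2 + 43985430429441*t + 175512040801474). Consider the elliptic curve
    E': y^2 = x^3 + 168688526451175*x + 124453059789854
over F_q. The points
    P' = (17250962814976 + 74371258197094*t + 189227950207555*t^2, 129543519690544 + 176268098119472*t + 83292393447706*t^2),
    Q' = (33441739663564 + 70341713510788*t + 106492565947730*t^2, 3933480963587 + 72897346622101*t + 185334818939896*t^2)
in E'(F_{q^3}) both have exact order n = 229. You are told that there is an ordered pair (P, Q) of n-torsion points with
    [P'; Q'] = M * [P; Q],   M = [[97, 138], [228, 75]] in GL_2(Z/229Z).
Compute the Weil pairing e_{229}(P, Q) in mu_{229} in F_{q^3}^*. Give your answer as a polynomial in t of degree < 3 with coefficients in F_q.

Under M = [[97,138],[228,75]] in GL_2(Z/229), e_{229}(P',Q') = e_{229}(P,Q)^(97*75-138*228 mod 229).
97*75 - 138*228 = -24189; reduced mod 229: det = 85, inverse 97.
Run Miller on y^2=x^3+168688526451175*x+124453059789854 over F_{197613254915647}: ladder 11100101 (8 bits); e = f_P(D_Q)/f_Q(D_P).
Result: e(P',Q') = 114962230022665 + 170522025413715*t + 106365087173417*t^2.
e_{229}(P,Q) = (114962230022665 + 170522025413715*t + 106365087173417*t^2)^{97} = 193478371058672 + 85337464106170*t + 162749412654378*t^2.

193478371058672 + 85337464106170*t + 162749412654378*t^2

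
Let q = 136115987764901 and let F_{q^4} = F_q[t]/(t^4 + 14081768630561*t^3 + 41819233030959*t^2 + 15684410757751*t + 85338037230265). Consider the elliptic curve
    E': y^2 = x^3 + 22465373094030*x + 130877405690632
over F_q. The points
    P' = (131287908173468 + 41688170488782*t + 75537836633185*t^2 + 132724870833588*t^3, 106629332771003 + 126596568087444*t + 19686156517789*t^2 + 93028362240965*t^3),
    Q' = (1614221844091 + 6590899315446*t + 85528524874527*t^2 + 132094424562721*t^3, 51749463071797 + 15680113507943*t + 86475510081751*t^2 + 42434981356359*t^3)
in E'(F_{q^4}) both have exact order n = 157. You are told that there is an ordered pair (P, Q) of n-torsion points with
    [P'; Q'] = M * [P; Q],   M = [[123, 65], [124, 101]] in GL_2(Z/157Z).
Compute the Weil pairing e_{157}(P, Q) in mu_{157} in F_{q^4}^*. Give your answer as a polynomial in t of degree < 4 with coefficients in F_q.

Alternating bilinearity on E[157] (values in mu_{157} in F_{136115987764901^4}) gives e(P',Q') = e(P,Q)^det(M).
So e_{157}(P,Q) = e_{157}(P',Q')^{19}, since 124*19 = 1 mod 157.
Miller loop for e_{157} over F_{136115987764901^4}: bits of 157 = 10011101; 7 double steps + 4 add steps, l/v at each.
Result: e(P',Q') = 63760114590380 + 112020981274011*t + 71740435399074*t^2 + 48654816218956*t^3.
Thus e_{157}(P,Q) = 49490154030831 + 33947488471837*t + 56332037475170*t^2 + 87750746680031*t^3.

49490154030831 + 33947488471837*t + 56332037475170*t^2 + 87750746680031*t^3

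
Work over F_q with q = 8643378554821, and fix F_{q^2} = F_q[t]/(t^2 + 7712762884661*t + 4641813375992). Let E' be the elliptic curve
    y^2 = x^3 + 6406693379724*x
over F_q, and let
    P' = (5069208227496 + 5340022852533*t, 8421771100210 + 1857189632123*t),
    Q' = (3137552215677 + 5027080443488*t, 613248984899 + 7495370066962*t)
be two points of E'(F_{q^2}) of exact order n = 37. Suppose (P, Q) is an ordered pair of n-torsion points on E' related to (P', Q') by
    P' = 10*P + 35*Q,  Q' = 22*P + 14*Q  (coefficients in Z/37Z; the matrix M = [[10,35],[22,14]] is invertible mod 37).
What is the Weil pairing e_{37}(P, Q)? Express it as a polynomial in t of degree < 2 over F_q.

e_{37} is bilinear + alternating on E[37], so e_{37}(10*P + 35*Q, 22*P + 14*Q) = e_{37}(P,Q)^(10*14-35*22).
det(M) mod 37 = 36; its inverse in (Z/37)^* is 36 (check: 36*36 mod 37 = 1).
n = 37 = (100101)_2 (6 bits, wt 3); accumulate f_{37,P'}(Q'+S)/f_{37,P'}(S) along the 5-step ladder.
The quotient is 8600675844726 + 7425185887411*t.
e_{37}(P,Q) = (8600675844726 + 7425185887411*t)^{36} = 1256951465253 + 1218192667410*t.

1256951465253 + 1218192667410*t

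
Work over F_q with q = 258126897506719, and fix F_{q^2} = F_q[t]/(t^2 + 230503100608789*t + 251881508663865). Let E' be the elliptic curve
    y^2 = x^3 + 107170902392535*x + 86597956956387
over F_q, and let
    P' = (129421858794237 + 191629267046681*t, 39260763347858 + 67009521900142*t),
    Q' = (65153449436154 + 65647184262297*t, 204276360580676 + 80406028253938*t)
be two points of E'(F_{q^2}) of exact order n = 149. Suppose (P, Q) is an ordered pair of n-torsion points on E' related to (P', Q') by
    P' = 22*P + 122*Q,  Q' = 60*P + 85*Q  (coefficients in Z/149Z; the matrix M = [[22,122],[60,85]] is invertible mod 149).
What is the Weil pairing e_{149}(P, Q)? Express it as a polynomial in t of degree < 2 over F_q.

142426338420784 + 185915857763004*t

e_{149}(aP+bQ,cP+dQ) = e_{149}(P,Q)^(ad-bc); with (a,b,c,d)=(22,122,60,85) this gives the det-149 law.
So e_{149}(P,Q) = e_{149}(P',Q')^{123}, since 63*123 = 1 mod 149.
8-bit Miller (10010101) on E'/F_{258126897506719} with a'=107170902392535, b'=86597956956387: accumulate tangent/chord ratios at Q'+S and P'+S'.
f_P(D_Q)/f_Q(D_P) = 165350933588225 + 244358984226238*t.
(165350933588225 + 244358984226238*t)^{123} mod (258126897506719,f) = 142426338420784 + 185915857763004*t.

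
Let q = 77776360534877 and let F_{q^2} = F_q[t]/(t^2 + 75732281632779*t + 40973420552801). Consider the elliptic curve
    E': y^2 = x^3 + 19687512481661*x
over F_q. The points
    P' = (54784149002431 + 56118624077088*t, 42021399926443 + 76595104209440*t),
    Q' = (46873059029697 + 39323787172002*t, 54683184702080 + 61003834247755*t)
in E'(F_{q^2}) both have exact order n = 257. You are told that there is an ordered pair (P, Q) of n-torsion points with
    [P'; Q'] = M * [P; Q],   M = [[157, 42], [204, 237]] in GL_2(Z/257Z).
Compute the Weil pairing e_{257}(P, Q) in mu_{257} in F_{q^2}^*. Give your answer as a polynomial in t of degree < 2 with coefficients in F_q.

e_{257}(aP+bQ,cP+dQ) = e_{257}(P,Q)^(ad-bc); with (a,b,c,d)=(157,42,204,237) this gives the det-257 law.
So e_{257}(P,Q) = e_{257}(P',Q')^{124}, since 114*124 = 1 mod 257.
Double-and-add over 100000001: 9-1 doublings, 2-1 additions; each step l_{T,T}/v_{2T} or l_{T,P'}/v at Q'+S for random S.
Result: e(P',Q') = 26117657700057 + 11540158849704*t.
(26117657700057 + 11540158849704*t)^{124} mod (77776360534877,f) = 4796507497443 + 76698107531016*t.

4796507497443 + 76698107531016*t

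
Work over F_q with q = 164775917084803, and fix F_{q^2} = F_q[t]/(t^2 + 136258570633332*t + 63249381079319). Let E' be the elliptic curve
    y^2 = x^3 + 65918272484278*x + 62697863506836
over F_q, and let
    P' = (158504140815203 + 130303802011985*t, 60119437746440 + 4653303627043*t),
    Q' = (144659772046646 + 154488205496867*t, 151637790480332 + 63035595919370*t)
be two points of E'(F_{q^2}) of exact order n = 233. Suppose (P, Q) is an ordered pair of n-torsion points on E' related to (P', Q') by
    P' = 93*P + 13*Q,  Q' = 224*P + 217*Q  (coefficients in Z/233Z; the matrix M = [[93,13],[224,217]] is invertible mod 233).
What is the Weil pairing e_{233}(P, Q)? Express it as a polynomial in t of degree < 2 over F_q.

The 233-Weil pairing on E[233] over F_{164775917084803} is alternating-bilinear: e_{233}(P',Q') = e_{233}(P,Q)^det(M).
Hence e(P,Q) = e(P',Q')^{164} where 164 = 27^{-1} mod 233.
8-bit Miller (11101001) on E'/F_{164775917084803} with a'=65918272484278, b'=62697863506836: accumulate tangent/chord ratios at Q'+S and P'+S'.
f_P(D_Q)/f_Q(D_P) = 82021877307821 + 7270158856090*t.
Thus e_{233}(P,Q) = 112485259903590 + 88493966624104*t.

112485259903590 + 88493966624104*t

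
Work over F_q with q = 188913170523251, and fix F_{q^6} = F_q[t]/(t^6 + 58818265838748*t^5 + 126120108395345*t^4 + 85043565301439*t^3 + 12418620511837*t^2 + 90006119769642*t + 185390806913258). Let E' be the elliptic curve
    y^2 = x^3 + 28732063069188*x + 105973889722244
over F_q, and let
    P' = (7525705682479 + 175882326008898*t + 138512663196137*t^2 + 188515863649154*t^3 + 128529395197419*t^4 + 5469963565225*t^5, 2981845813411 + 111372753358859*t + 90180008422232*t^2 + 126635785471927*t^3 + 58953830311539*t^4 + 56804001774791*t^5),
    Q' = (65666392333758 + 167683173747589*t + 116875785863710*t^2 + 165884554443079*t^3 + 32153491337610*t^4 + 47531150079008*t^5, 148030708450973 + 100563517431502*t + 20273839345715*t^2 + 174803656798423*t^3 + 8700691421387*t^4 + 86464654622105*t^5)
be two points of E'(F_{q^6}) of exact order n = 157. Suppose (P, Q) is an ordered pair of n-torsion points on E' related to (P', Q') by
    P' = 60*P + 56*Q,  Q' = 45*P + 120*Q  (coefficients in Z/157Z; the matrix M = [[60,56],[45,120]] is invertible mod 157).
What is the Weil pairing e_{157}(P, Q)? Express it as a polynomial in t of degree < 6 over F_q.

The 157-Weil pairing on E[157] over F_{188913170523251} is alternating-bilinear: e_{157}(P',Q') = e_{157}(P,Q)^det(M).
60*120 - 56*45 = 4680; reduced mod 157: det = 127, inverse 68.
Build f_{157,P'} and f_{157,Q'} via the 8-bit ladder of 157=10011101_2; evaluate at shifted divisors; quotient in F_{188913170523251^6}.
e_{157}(P',Q') = 27490014079067 + 31331141264605*t + 172158093594090*t^2 + 172189768318700*t^3 + 182019153612700*t^4 + 153751457852351*t^5.
(27490014079067 + 31331141264605*t + 172158093594090*t^2 + 172189768318700*t^3 + 182019153612700*t^4 + 153751457852351*t^5)^{68} mod (188913170523251,f) = 72669049218379 + 31088961162210*t + 96882221453179*t^2 + 168663271311271*t^3 + 99929823939971*t^4 + 170916495648881*t^5.

72669049218379 + 31088961162210*t + 96882221453179*t^2 + 168663271311271*t^3 + 99929823939971*t^4 + 170916495648881*t^5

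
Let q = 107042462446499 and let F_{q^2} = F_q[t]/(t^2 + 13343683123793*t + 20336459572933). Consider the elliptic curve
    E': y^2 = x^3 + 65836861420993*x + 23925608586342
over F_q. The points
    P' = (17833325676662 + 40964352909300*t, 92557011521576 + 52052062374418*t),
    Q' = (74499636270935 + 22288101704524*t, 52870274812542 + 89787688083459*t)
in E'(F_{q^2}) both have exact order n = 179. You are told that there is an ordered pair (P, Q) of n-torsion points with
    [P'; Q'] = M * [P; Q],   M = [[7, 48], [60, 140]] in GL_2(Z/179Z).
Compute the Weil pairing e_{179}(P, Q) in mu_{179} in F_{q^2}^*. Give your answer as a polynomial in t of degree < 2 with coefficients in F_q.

e_{179} is bilinear + alternating on E[179], so e_{179}(7*P + 48*Q, 60*P + 140*Q) = e_{179}(P,Q)^(7*140-48*60).
det M = 7*140 - 48*60 = -1900 = 69 (mod 179); 69^{-1} = 96 (mod 179).
Build f_{179,P'} and f_{179,Q'} via the 8-bit ladder of 179=10110011_2; evaluate at shifted divisors; quotient in F_{107042462446499^2}.
e_{179}(P',Q') = 77853536649742 + 98229390750811*t.
Finally e_{179}(P,Q) = 71230503989561 + 61213772263685*t.

71230503989561 + 61213772263685*t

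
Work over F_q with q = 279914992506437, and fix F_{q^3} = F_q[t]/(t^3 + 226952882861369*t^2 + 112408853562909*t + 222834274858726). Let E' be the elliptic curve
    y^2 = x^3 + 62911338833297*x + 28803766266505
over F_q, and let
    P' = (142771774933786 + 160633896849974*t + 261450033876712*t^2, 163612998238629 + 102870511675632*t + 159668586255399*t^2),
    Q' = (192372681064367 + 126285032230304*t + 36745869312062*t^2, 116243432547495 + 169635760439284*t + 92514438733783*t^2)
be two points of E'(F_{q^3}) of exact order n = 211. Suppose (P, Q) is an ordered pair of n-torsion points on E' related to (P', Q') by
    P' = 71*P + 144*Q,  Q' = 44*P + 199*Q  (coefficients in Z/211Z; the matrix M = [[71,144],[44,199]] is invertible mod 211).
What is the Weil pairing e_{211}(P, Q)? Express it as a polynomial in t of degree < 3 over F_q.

e_{211}(aP+bQ,cP+dQ) = e_{211}(P,Q)^(ad-bc); with (a,b,c,d)=(71,144,44,199) this gives the det-211 law.
det M = 71*199 - 144*44 = 7793 = 197 (mod 211); 197^{-1} = 15 (mod 211).
8-bit Miller (11010011) on E'/F_{279914992506437} with a'=62911338833297, b'=28803766266505: accumulate tangent/chord ratios at Q'+S and P'+S'.
Result: e(P',Q') = 275754983232853 + 132831747146602*t + 206496241901177*t^2.
(275754983232853 + 132831747146602*t + 206496241901177*t^2)^{15} mod (279914992506437,f) = 261255776102568 + 110766397793659*t + 65116149109573*t^2.

261255776102568 + 110766397793659*t + 65116149109573*t^2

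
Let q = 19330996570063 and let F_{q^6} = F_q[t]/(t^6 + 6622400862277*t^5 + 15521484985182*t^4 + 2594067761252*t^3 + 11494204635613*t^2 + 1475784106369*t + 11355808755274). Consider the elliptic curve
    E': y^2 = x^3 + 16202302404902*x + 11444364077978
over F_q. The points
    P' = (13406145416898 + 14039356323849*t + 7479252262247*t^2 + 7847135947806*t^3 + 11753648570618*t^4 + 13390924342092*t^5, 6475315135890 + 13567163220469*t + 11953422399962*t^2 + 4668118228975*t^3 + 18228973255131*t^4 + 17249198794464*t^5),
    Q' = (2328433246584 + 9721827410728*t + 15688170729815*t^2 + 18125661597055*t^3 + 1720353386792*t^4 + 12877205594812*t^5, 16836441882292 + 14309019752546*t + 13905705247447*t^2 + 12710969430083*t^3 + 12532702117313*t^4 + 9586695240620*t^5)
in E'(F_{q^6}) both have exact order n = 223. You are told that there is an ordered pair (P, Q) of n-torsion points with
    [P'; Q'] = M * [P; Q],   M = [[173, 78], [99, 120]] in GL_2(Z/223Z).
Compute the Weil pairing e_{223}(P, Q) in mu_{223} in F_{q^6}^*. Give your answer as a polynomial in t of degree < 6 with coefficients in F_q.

Alternating bilinearity on E[223] (values in mu_{223} in F_{19330996570063^6}) gives e(P',Q') = e(P,Q)^det(M).
det M = 173*120 - 78*99 = 13038 = 104 (mod 223); 104^{-1} = 208 (mod 223).
Miller loop for e_{223} over F_{19330996570063^6}: bits of 223 = 11011111; 7 double steps + 6 add steps, l/v at each.
f_P(D_Q)/f_Q(D_P) = 214818060427 + 197502254427*t + 12604858335020*t^2 + 2801162688054*t^3 + 16384250593403*t^4 + 8783793250698*t^5.
e_{223}(P,Q) = (214818060427 + 197502254427*t + 12604858335020*t^2 + 2801162688054*t^3 + 16384250593403*t^4 + 8783793250698*t^5)^{208} = 4242290253650 + 16489963607282*t + 15593470543374*t^2 + 2965499168388*t^3 + 6450346346241*t^4 + 10163152457062*t^5.

4242290253650 + 16489963607282*t + 15593470543374*t^2 + 2965499168388*t^3 + 6450346346241*t^4 + 10163152457062*t^5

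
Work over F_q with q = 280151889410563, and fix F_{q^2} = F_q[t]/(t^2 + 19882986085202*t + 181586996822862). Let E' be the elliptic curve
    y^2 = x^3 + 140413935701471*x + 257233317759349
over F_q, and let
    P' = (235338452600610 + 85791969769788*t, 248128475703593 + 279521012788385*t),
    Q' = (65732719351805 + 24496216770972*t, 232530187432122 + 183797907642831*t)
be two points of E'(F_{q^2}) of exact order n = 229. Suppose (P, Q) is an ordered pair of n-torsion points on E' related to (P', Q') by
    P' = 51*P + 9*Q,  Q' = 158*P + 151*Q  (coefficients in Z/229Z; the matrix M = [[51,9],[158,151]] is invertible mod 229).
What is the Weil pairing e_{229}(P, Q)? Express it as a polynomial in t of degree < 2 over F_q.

102120142320846 + 271517220218918*t

Alternating bilinearity on E[229] (values in mu_{229} in F_{280151889410563^2}) gives e(P',Q') = e(P,Q)^det(M).
Hence e(P,Q) = e(P',Q')^{198} where 198 = 96^{-1} mod 229.
8-bit Miller (11100101) on E'/F_{280151889410563} with a'=140413935701471, b'=257233317759349: accumulate tangent/chord ratios at Q'+S and P'+S'.
The quotient is 195625308345375 + 124963063340366*t.
Raise to 198: e(P,Q) = 102120142320846 + 271517220218918*t in mu_{229}.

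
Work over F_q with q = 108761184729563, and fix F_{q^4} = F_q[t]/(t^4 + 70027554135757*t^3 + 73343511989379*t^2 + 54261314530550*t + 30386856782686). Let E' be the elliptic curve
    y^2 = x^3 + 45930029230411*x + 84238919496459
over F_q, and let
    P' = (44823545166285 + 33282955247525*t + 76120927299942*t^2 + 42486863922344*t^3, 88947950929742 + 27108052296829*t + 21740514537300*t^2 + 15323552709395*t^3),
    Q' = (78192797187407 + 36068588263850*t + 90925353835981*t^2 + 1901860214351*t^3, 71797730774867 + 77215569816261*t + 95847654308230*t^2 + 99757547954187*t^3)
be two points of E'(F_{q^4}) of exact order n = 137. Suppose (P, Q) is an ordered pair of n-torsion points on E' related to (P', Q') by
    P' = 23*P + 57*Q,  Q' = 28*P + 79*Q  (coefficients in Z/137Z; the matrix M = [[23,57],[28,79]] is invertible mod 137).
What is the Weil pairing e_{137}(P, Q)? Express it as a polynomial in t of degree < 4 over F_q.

22777581321368 + 103754763943547*t + 72781116400709*t^2 + 7302740180244*t^3

The 137-Weil pairing on E[137] over F_{108761184729563} is alternating-bilinear: e_{137}(P',Q') = e_{137}(P,Q)^det(M).
So e_{137}(P,Q) = e_{137}(P',Q')^{31}, since 84*31 = 1 mod 137.
8-bit Miller (10001001) on E'/F_{108761184729563} with a'=45930029230411, b'=84238919496459: accumulate tangent/chord ratios at Q'+S and P'+S'.
f_P(D_Q)/f_Q(D_P) = 81324519471250 + 91394066444905*t + 32302775003212*t^2 + 13403539018314*t^3.
Hence e(P,Q) = 22777581321368 + 103754763943547*t + 72781116400709*t^2 + 7302740180244*t^3 in F_{108761184729563^4}^*.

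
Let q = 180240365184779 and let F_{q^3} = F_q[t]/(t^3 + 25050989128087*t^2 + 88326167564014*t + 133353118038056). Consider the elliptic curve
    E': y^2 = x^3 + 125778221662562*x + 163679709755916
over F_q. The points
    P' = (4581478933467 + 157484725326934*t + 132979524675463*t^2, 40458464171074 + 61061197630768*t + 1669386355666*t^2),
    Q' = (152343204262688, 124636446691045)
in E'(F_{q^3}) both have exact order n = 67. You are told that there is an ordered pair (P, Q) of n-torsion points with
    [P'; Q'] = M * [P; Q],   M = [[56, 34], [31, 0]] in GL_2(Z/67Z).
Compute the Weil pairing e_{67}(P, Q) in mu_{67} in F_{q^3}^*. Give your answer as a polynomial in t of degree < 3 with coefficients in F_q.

69613834971753 + 152913734888481*t + 40382084137259*t^2

The 67-Weil pairing on E[67] over F_{180240365184779} is alternating-bilinear: e_{67}(P',Q') = e_{67}(P,Q)^det(M).
Hence e(P,Q) = e(P',Q')^{41} where 41 = 18^{-1} mod 67.
Run Miller on y^2=x^3+125778221662562*x+163679709755916 over F_{180240365184779}: ladder 1000011 (7 bits); e = f_P(D_Q)/f_Q(D_P).
The quotient is 43072647286661 + 4779626440567*t + 13885148609915*t^2.
Finally e_{67}(P,Q) = 69613834971753 + 152913734888481*t + 40382084137259*t^2.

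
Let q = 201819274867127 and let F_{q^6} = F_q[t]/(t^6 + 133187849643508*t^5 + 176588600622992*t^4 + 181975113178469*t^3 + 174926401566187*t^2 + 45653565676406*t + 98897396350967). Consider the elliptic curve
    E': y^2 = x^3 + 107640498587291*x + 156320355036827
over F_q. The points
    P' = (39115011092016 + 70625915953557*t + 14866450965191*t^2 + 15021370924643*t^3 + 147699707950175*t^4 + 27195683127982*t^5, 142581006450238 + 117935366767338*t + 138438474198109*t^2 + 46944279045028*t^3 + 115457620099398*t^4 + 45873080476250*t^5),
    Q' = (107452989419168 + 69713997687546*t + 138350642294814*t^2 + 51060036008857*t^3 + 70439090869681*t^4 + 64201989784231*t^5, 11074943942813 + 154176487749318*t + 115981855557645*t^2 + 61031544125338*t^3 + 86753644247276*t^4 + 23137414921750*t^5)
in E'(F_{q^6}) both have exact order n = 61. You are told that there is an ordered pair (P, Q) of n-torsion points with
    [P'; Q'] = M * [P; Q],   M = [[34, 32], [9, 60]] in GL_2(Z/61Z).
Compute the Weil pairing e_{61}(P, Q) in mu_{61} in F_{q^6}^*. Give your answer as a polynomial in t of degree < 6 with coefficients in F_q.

22126855431881 + 50084964032931*t + 174527216249854*t^2 + 176505635544066*t^3 + 133988683357448*t^4 + 57204273017426*t^5

e_{61} is bilinear + alternating on E[61], so e_{61}(34*P + 32*Q, 9*P + 60*Q) = e_{61}(P,Q)^(34*60-32*9).
34*60 - 32*9 = 1752; reduced mod 61: det = 44, inverse 43.
6-bit Miller (111101) on E'/F_{201819274867127} with a'=107640498587291, b'=156320355036827: accumulate tangent/chord ratios at Q'+S and P'+S'.
e_{61}(P',Q') = 137623654696605 + 14921570249334*t + 187110878769691*t^2 + 149969028991651*t^3 + 80854857180942*t^4 + 176564705423585*t^5.
Raise to 43: e(P,Q) = 22126855431881 + 50084964032931*t + 174527216249854*t^2 + 176505635544066*t^3 + 133988683357448*t^4 + 57204273017426*t^5 in mu_{61}.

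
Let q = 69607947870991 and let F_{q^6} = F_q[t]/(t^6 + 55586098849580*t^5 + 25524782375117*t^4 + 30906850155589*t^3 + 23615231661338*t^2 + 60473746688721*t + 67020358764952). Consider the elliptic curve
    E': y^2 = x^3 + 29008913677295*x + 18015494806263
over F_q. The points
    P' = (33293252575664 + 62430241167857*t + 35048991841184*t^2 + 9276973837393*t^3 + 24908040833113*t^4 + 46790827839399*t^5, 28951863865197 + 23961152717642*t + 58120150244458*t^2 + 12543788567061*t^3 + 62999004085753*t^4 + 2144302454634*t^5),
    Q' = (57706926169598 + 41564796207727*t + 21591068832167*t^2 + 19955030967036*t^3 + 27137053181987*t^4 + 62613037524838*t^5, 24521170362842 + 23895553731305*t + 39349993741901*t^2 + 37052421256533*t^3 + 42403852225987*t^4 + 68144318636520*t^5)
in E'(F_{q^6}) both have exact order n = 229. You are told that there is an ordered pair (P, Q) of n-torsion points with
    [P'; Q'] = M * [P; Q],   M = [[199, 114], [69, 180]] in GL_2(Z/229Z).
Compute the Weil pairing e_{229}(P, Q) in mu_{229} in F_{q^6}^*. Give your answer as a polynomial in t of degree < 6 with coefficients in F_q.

6615981860947 + 15678717779496*t + 39287488451675*t^2 + 20395792190103*t^3 + 20623365499929*t^4 + 31084822791070*t^5

e_{229}(aP+bQ,cP+dQ) = e_{229}(P,Q)^(ad-bc); with (a,b,c,d)=(199,114,69,180) this gives the det-229 law.
det(M) mod 229 = 16; its inverse in (Z/229)^* is 43 (check: 16*43 mod 229 = 1).
Build f_{229,P'} and f_{229,Q'} via the 8-bit ladder of 229=11100101_2; evaluate at shifted divisors; quotient in F_{69607947870991^6}.
Miller gives e_{229}(P',Q') = 2137761241637 + 6705513779889*t + 14897222623733*t^2 + 444402033891*t^3 + 4993774803054*t^4 + 59246708340228*t^5 in F_{69607947870991^6}.
Raise to 43: e(P,Q) = 6615981860947 + 15678717779496*t + 39287488451675*t^2 + 20395792190103*t^3 + 20623365499929*t^4 + 31084822791070*t^5 in mu_{229}.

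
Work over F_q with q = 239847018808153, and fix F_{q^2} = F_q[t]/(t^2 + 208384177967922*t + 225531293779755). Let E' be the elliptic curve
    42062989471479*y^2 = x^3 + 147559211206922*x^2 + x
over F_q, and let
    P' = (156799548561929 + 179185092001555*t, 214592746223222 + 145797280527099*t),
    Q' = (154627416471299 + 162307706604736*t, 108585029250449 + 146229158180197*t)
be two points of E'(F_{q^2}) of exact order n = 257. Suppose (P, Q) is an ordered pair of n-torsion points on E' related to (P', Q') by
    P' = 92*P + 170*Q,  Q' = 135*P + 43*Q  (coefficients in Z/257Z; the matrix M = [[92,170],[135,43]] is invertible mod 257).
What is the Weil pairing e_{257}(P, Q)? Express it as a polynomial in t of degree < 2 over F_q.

33197406892497 + 91768380936196*t

e_{257}(aP+bQ,cP+dQ) = e_{257}(P,Q)^(ad-bc); with (a,b,c,d)=(92,170,135,43) this gives the det-257 law.
So e_{257}(P,Q) = e_{257}(P',Q')^{75}, since 24*75 = 1 mod 257.
Set x_W=22031786038331*u+121546401078180, y_W=22031786038331*v; then E': y_W^2=x_W^3+82238161225207*x_W+39299658834392.
n = 257 = (100000001)_2 (9 bits, wt 2); accumulate f_{257,P'}(Q'+S)/f_{257,P'}(S) along the 8-step ladder.
f_P(D_Q)/f_Q(D_P) = 24228000584913 + 131705535202451*t.
(24228000584913 + 131705535202451*t)^{75} mod (239847018808153,f) = 33197406892497 + 91768380936196*t.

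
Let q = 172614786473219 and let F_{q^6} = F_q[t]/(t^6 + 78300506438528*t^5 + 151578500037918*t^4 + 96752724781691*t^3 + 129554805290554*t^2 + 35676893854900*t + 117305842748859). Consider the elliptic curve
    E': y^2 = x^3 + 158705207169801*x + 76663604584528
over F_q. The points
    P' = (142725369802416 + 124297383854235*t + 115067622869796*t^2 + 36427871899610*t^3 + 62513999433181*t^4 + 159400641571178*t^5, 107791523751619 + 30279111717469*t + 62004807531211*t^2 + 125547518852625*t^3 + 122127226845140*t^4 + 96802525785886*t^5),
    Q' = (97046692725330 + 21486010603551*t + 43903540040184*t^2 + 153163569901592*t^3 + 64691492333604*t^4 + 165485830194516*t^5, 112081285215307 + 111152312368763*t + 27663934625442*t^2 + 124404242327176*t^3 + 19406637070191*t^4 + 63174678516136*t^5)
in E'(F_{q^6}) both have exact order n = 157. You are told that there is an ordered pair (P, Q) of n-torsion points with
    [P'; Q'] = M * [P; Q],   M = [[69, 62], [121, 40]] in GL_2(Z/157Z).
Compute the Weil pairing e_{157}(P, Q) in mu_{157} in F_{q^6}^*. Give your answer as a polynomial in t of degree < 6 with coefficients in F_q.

41366042303418 + 68543800435545*t + 149427523326803*t^2 + 94554932325902*t^3 + 151646282896886*t^4 + 154681908370767*t^5

Alternating bilinearity on E[157] (values in mu_{157} in F_{172614786473219^6}) gives e(P',Q') = e(P,Q)^det(M).
Inverting 125 mod 157: 103. Thus e_{157}(P,Q) = e(P',Q')^{103}.
Double-and-add over 10011101: 8-1 doublings, 5-1 additions; each step l_{T,T}/v_{2T} or l_{T,P'}/v at Q'+S for random S.
So e_{157}(P',Q') = 103712359622926 + 123206424347757*t + 120103476856470*t^2 + 47404085547765*t^3 + 74786667249962*t^4 + 72516678740779*t^5.
Hence e(P,Q) = 41366042303418 + 68543800435545*t + 149427523326803*t^2 + 94554932325902*t^3 + 151646282896886*t^4 + 154681908370767*t^5 in F_{172614786473219^6}^*.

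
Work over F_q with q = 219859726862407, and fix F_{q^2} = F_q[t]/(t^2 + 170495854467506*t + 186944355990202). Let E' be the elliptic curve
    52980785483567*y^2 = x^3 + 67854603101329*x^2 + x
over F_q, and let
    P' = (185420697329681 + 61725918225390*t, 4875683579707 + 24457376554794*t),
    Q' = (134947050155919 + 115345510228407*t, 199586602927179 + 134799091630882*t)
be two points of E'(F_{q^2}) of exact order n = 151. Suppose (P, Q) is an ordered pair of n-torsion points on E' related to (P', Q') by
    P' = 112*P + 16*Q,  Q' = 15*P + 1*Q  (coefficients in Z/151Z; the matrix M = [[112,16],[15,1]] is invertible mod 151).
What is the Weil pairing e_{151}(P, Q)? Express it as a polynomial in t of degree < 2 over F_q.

e_{151}(aP+bQ,cP+dQ) = e_{151}(P,Q)^(ad-bc); with (a,b,c,d)=(112,16,15,1) this gives the det-151 law.
112*1 - 16*15 = -128; reduced mod 151: det = 23, inverse 46.
Undo Montgomery via alpha=54392370212983, beta=19628482625722: (a',b')=(22925086363328,165984677249766) over F_{219859726862407}.
Build f_{151,P'} and f_{151,Q'} via the 8-bit ladder of 151=10010111_2; evaluate at shifted divisors; quotient in F_{219859726862407^2}.
The quotient is 158089866357075 + 135596289290030*t.
Thus e_{151}(P,Q) = 36532083686562 + 139737776827659*t.

36532083686562 + 139737776827659*t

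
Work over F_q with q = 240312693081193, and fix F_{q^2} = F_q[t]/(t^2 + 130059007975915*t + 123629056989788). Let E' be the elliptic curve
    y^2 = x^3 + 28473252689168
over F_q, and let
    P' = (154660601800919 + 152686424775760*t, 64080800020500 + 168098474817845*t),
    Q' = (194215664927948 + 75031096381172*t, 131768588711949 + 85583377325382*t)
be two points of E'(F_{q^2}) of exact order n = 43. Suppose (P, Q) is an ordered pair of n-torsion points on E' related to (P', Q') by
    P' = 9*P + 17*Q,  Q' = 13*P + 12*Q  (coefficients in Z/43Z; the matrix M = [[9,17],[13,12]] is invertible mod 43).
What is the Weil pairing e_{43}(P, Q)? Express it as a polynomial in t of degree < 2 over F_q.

229628486099675 + 70872554790529*t

Under M = [[9,17],[13,12]] in GL_2(Z/43), e_{43}(P',Q') = e_{43}(P,Q)^(9*12-17*13 mod 43).
9*12 - 17*13 = -113; reduced mod 43: det = 16, inverse 35.
Run Miller on y^2=x^3+28473252689168 over F_{240312693081193}: ladder 101011 (6 bits); e = f_P(D_Q)/f_Q(D_P).
The quotient is 173066243613063 + 162883231543289*t.
Raise to 35: e(P,Q) = 229628486099675 + 70872554790529*t in mu_{43}.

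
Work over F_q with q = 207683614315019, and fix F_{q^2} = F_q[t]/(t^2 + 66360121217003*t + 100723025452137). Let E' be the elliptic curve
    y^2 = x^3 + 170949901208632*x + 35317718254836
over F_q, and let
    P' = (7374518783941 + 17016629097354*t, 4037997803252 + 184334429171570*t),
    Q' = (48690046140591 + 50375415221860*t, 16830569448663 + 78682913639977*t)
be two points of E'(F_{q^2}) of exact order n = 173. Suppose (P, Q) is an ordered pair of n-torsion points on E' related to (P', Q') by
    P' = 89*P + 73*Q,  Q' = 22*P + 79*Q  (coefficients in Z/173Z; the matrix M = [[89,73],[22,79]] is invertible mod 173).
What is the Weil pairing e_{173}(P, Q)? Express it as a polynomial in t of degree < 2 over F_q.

Under M = [[89,73],[22,79]] in GL_2(Z/173), e_{173}(P',Q') = e_{173}(P,Q)^(89*79-73*22 mod 173).
det M = 89*79 - 73*22 = 5425 = 62 (mod 173); 62^{-1} = 120 (mod 173).
Run Miller on y^2=x^3+170949901208632*x+35317718254836 over F_{207683614315019}: ladder 10101101 (8 bits); e = f_P(D_Q)/f_Q(D_P).
f_P(D_Q)/f_Q(D_P) = 59212670989868 + 40516735866650*t.
(59212670989868 + 40516735866650*t)^{120} mod (207683614315019,f) = 200431251723541 + 117450343668689*t.

200431251723541 + 117450343668689*t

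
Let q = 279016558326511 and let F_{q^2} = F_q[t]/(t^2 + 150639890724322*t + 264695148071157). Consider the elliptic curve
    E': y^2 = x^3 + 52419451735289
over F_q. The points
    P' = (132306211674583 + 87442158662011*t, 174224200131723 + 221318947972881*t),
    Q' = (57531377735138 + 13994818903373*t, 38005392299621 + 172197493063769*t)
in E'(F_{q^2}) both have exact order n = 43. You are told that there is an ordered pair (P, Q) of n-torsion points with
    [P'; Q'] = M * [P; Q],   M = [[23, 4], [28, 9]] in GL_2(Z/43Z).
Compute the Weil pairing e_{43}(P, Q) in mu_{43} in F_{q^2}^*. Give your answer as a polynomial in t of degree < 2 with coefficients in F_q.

271514813088005 + 222507547954027*t

Alternating bilinearity on E[43] (values in mu_{43} in F_{279016558326511^2}) gives e(P',Q') = e(P,Q)^det(M).
So e_{43}(P,Q) = e_{43}(P',Q')^{24}, since 9*24 = 1 mod 43.
Double-and-add over 101011: 6-1 doublings, 4-1 additions; each step l_{T,T}/v_{2T} or l_{T,P'}/v at Q'+S for random S.
Result: e(P',Q') = 14852046047497 + 56601572427198*t.
Raise to 24: e(P,Q) = 271514813088005 + 222507547954027*t in mu_{43}.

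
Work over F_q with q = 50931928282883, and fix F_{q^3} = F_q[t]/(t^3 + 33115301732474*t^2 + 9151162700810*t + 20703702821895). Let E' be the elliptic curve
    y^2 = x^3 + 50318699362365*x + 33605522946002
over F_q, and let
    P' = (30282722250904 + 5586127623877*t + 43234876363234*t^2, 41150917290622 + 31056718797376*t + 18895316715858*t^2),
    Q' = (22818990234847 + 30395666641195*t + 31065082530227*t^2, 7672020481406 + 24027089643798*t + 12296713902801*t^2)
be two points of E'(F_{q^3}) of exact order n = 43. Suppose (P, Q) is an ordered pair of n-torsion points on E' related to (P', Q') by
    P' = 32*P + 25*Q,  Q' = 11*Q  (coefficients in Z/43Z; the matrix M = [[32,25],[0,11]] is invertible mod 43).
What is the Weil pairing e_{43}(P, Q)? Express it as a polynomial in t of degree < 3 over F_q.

33561883901236 + 8451679088700*t + 27418327537549*t^2

e_{43}(aP+bQ,cP+dQ) = e_{43}(P,Q)^(ad-bc); with (a,b,c,d)=(32,25,0,11) this gives the det-43 law.
det(M) mod 43 = 8; its inverse in (Z/43)^* is 27 (check: 8*27 mod 43 = 1).
n = 43 = (101011)_2 (6 bits, wt 4); accumulate f_{43,P'}(Q'+S)/f_{43,P'}(S) along the 5-step ladder.
Result: e(P',Q') = 3580184814550 + 6240620485875*t + 11302641497024*t^2.
Finally e_{43}(P,Q) = 33561883901236 + 8451679088700*t + 27418327537549*t^2.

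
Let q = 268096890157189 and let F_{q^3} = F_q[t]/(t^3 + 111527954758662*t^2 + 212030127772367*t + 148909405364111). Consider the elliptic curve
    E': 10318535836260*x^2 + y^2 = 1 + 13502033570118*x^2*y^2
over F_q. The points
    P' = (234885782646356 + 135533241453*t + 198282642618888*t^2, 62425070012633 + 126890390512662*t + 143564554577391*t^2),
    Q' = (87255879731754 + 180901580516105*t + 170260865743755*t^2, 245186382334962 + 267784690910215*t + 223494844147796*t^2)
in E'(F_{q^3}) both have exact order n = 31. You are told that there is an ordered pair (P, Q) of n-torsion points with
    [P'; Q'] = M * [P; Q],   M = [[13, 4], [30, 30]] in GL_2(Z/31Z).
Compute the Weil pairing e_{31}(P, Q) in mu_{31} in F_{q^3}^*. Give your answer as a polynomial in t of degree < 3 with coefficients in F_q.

Under M = [[13,4],[30,30]] in GL_2(Z/31), e_{31}(P',Q') = e_{31}(P,Q)^(13*30-4*30 mod 31).
13*30 - 4*30 = 270; reduced mod 31: det = 22, inverse 24.
Map (x,y)_Ed via u=(1+y)/(1-y), v=(1+y)/((1-y)x) to Montgomery A=61738451072946,B=93106959282218; then to (a',b')=(231212326706796,159136622241157).
Run Miller on y^2=x^3+231212326706796*x+159136622241157 over F_{268096890157189}: ladder 11111 (5 bits); e = f_P(D_Q)/f_Q(D_P).
f_P(D_Q)/f_Q(D_P) = 43816132511607 + 67328960226776*t + 129805399982193*t^2.
Thus e_{31}(P,Q) = 236918183306225 + 68063718897621*t + 30139366216385*t^2.

236918183306225 + 68063718897621*t + 30139366216385*t^2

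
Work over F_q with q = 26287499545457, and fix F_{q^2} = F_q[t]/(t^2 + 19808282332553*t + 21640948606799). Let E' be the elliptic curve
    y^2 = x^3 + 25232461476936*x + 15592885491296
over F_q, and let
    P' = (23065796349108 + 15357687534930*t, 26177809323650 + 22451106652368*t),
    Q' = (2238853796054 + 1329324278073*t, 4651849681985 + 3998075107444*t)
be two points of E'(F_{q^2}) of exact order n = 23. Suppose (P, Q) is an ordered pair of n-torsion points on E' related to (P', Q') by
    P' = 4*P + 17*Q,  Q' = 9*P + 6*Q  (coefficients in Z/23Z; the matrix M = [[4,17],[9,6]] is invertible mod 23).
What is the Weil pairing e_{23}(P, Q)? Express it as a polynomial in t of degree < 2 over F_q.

Under M = [[4,17],[9,6]] in GL_2(Z/23), e_{23}(P',Q') = e_{23}(P,Q)^(4*6-17*9 mod 23).
det(M) mod 23 = 9; its inverse in (Z/23)^* is 18 (check: 9*18 mod 23 = 1).
Build f_{23,P'} and f_{23,Q'} via the 5-bit ladder of 23=10111_2; evaluate at shifted divisors; quotient in F_{26287499545457^2}.
e_{23}(P',Q') = 14031130076811 + 21477544125402*t.
Hence e(P,Q) = 8195954308384 + 10846513611100*t in F_{26287499545457^2}^*.

8195954308384 + 10846513611100*t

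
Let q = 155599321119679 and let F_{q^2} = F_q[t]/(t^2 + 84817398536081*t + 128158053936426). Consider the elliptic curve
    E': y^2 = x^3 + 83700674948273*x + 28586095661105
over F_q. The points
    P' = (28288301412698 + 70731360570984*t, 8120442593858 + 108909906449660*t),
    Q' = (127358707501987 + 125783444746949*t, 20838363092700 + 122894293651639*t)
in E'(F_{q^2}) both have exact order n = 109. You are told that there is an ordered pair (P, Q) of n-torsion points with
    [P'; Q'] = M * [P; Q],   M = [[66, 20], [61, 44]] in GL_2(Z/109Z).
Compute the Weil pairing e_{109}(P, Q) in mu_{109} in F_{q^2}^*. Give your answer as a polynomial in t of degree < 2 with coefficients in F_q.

e_{109} is bilinear + alternating on E[109], so e_{109}(66*P + 20*Q, 61*P + 44*Q) = e_{109}(P,Q)^(66*44-20*61).
det(M) mod 109 = 49; its inverse in (Z/109)^* is 89 (check: 49*89 mod 109 = 1).
Double-and-add over 1101101: 7-1 doublings, 5-1 additions; each step l_{T,T}/v_{2T} or l_{T,P'}/v at Q'+S for random S.
The quotient is 24736564407410 + 45127620071565*t.
Raise to 89: e(P,Q) = 31577912092661 + 18411522894431*t in mu_{109}.

31577912092661 + 18411522894431*t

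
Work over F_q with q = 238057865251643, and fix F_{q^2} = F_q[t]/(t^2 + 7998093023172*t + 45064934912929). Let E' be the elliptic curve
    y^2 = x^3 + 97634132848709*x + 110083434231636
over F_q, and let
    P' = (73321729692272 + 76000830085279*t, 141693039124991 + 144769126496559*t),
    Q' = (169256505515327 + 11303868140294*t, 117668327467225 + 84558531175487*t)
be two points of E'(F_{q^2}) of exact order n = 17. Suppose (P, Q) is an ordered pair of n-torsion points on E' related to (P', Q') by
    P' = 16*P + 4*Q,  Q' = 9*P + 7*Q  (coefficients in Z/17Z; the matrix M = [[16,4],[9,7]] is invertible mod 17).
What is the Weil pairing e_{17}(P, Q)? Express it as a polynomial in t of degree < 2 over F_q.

e_{17}(aP+bQ,cP+dQ) = e_{17}(P,Q)^(ad-bc); with (a,b,c,d)=(16,4,9,7) this gives the det-17 law.
det(M) mod 17 = 8; its inverse in (Z/17)^* is 15 (check: 8*15 mod 17 = 1).
5-bit Miller (10001) on E'/F_{238057865251643} with a'=97634132848709, b'=110083434231636: accumulate tangent/chord ratios at Q'+S and P'+S'.
So e_{17}(P',Q') = 231833994135414 + 204755379178891*t.
Finally e_{17}(P,Q) = 30035129542815 + 117676290012631*t.

30035129542815 + 117676290012631*t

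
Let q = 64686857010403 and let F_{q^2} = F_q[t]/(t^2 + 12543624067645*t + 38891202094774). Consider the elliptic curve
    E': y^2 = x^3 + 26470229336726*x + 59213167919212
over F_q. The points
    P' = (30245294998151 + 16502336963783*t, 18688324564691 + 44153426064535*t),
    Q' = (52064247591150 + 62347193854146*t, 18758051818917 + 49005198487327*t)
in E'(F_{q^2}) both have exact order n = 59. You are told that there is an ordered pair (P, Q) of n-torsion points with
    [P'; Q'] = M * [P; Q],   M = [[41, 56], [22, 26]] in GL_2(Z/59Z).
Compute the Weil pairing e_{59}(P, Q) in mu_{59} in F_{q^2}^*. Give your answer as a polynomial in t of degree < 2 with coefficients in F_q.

Under M = [[41,56],[22,26]] in GL_2(Z/59), e_{59}(P',Q') = e_{59}(P,Q)^(41*26-56*22 mod 59).
det M = 41*26 - 56*22 = -166 = 11 (mod 59); 11^{-1} = 43 (mod 59).
6-bit Miller (111011) on E'/F_{64686857010403} with a'=26470229336726, b'=59213167919212: accumulate tangent/chord ratios at Q'+S and P'+S'.
e_{59}(P',Q') = 27285997767661 + 31222243849711*t.
Hence e(P,Q) = 30686418001676 + 37371141549791*t in F_{64686857010403^2}^*.

30686418001676 + 37371141549791*t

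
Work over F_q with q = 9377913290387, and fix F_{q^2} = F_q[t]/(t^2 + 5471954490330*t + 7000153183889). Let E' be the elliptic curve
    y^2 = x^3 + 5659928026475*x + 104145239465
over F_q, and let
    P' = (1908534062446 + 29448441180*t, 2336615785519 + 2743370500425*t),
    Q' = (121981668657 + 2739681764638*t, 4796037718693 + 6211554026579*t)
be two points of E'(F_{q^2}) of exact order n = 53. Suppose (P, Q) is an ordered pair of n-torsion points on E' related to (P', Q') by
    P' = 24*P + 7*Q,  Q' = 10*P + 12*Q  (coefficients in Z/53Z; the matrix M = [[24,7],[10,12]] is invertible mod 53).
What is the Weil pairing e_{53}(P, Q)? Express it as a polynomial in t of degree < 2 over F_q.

The 53-Weil pairing on E[53] over F_{9377913290387} is alternating-bilinear: e_{53}(P',Q') = e_{53}(P,Q)^det(M).
24*12 - 7*10 = 218; reduced mod 53: det = 6, inverse 9.
Double-and-add over 110101: 6-1 doublings, 4-1 additions; each step l_{T,T}/v_{2T} or l_{T,P'}/v at Q'+S for random S.
f_P(D_Q)/f_Q(D_P) = 4005199603437 + 6937696246270*t.
Hence e(P,Q) = 992547484163 + 1839180005418*t in F_{9377913290387^2}^*.

992547484163 + 1839180005418*t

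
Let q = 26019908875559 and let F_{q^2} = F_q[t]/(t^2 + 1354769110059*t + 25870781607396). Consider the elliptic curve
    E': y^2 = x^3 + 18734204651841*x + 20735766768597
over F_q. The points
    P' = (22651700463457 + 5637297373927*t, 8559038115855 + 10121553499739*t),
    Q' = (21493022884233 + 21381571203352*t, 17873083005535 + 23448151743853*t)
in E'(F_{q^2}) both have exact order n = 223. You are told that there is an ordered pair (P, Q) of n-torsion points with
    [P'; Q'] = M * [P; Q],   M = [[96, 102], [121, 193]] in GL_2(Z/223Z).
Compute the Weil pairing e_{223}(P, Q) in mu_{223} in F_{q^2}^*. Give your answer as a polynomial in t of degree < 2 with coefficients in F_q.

13003165218536 + 6001962634425*t

Under M = [[96,102],[121,193]] in GL_2(Z/223), e_{223}(P',Q') = e_{223}(P,Q)^(96*193-102*121 mod 223).
det(M) mod 223 = 165; its inverse in (Z/223)^* is 173 (check: 165*173 mod 223 = 1).
Miller loop for e_{223} over F_{26019908875559^2}: bits of 223 = 11011111; 7 double steps + 6 add steps, l/v at each.
So e_{223}(P',Q') = 18046424330108 + 16544923529840*t.
Thus e_{223}(P,Q) = 13003165218536 + 6001962634425*t.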